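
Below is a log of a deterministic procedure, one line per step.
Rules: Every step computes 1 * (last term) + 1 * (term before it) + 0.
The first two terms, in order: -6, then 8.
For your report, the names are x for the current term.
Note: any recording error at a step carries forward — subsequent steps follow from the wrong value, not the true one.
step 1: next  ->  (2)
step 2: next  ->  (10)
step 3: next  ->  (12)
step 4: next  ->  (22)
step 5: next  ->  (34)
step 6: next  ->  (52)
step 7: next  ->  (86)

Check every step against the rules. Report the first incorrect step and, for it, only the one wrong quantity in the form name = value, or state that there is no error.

step 6, x = 56

Recomputing the run from the initial state:
step 1: x = 2
step 2: x = 10
step 3: x = 12
step 4: x = 22
step 5: x = 34
step 6: x = 56
step 7: x = 90
The first disagreement with the log is at step 6, where the value should be x = 56.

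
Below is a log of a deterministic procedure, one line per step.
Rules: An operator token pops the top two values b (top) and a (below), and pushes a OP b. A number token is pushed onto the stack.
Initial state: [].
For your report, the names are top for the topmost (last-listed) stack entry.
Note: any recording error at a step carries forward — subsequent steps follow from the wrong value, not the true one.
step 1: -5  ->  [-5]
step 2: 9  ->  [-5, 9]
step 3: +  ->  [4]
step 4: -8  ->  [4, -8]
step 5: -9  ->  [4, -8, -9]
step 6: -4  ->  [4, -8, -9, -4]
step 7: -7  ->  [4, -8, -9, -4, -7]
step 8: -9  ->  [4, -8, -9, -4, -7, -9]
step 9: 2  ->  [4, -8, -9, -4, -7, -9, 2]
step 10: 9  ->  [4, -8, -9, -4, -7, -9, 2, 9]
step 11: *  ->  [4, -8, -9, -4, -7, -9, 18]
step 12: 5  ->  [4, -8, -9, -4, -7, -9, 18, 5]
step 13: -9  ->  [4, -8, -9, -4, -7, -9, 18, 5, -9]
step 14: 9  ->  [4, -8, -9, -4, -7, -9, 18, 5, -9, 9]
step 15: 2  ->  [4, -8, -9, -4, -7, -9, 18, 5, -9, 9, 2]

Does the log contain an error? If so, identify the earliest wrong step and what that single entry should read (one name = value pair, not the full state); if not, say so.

no error

step 1: push -5: top = -5 -> verified
step 2: push 9: top = 9 -> agrees with the log
step 3: -5 + 9 = 4 -> no discrepancy
step 4: push -8: top = -8 -> exactly as logged
step 5: push -9: top = -9 -> agrees with the log
step 6: push -4: top = -4 -> verified
step 7: push -7: top = -7 -> matches
step 8: push -9: top = -9 -> checks out
step 9: push 2: top = 2 -> consistent with the log
step 10: push 9: top = 9 -> agrees with the log
step 11: 2 * 9 = 18 -> in agreement
step 12: push 5: top = 5 -> confirmed correct
step 13: push -9: top = -9 -> same as recorded
step 14: push 9: top = 9 -> checks out
step 15: push 2: top = 2 -> consistent with the log
Nothing is out of place; the run is error-free.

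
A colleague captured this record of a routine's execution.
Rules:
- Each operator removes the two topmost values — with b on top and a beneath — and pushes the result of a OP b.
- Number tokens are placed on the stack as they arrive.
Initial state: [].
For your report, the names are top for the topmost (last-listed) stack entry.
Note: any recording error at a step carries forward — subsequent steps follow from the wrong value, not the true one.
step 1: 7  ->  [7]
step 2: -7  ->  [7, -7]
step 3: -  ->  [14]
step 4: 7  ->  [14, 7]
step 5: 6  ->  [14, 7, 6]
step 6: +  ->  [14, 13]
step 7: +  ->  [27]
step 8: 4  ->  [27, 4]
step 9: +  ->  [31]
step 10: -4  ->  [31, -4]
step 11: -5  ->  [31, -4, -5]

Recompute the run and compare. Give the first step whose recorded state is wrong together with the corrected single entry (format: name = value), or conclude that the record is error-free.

no error

1. push 7: top = 7 (verified)
2. push -7: top = -7 (no discrepancy)
3. 7 - -7 = 14 (no discrepancy)
4. push 7: top = 7 (same as recorded)
5. push 6: top = 6 (confirmed correct)
6. 7 + 6 = 13 (checks out)
7. 14 + 13 = 27 (agrees with the record)
8. push 4: top = 4 (matches)
9. 27 + 4 = 31 (consistent with the record)
10. push -4: top = -4 (checks out)
11. push -5: top = -5 (no discrepancy)
All steps check out; nothing to correct.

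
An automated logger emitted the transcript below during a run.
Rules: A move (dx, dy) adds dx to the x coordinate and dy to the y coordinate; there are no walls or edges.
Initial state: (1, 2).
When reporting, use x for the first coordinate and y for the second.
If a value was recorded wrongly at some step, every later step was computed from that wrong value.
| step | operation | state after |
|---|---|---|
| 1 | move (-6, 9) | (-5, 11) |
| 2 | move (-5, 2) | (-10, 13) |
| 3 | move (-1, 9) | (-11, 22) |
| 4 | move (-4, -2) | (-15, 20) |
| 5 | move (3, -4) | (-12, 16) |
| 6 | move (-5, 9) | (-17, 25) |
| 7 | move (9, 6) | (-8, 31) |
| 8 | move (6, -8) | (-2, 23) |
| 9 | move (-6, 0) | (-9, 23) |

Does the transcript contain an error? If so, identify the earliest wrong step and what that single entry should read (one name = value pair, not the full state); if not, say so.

Recomputing the run from the initial state:
step 1: x = -5, y = 11
step 2: x = -10, y = 13
step 3: x = -11, y = 22
step 4: x = -15, y = 20
step 5: x = -12, y = 16
step 6: x = -17, y = 25
step 7: x = -8, y = 31
step 8: x = -2, y = 23
step 9: x = -8, y = 23
The first disagreement with the transcript is at step 9, where the value should be x = -8.

step 9, x = -8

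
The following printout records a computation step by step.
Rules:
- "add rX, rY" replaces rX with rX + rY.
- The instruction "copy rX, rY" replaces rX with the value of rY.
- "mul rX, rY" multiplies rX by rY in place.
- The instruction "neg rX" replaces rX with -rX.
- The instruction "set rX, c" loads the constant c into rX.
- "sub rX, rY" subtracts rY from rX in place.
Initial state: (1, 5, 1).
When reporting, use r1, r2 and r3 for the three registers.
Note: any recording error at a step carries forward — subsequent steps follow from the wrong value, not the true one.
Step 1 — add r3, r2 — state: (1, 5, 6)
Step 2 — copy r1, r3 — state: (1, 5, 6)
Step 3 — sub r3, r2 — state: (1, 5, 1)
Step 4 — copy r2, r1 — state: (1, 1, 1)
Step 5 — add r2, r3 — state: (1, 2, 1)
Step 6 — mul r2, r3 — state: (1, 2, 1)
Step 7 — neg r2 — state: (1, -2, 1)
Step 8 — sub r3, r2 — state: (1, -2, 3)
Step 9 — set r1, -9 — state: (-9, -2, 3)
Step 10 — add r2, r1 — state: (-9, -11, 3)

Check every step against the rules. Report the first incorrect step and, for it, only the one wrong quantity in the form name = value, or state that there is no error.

step 2, r1 = 6

Step 1: r3 = 1 + 5 = 6 — verified.
Step 2: r1 = 6 — this is not what the printout shows.
The earliest wrong entry is at step 2: it should read r1 = 6.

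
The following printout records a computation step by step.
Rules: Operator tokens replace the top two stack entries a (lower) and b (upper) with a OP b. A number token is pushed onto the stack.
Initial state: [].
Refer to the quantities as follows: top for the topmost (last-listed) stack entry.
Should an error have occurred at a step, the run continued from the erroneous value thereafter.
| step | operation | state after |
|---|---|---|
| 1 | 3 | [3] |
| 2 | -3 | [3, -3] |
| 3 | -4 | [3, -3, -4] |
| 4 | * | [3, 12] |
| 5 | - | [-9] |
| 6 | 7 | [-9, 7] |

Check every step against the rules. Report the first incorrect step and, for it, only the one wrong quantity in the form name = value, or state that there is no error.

no error

Step 1: push 3: top = 3 — no discrepancy.
Step 2: push -3: top = -3 — same as recorded.
Step 3: push -4: top = -4 — in agreement.
Step 4: -3 * -4 = 12 — confirmed correct.
Step 5: 3 - 12 = -9 — confirmed correct.
Step 6: push 7: top = 7 — agrees with the printout.
The recomputation confirms every line.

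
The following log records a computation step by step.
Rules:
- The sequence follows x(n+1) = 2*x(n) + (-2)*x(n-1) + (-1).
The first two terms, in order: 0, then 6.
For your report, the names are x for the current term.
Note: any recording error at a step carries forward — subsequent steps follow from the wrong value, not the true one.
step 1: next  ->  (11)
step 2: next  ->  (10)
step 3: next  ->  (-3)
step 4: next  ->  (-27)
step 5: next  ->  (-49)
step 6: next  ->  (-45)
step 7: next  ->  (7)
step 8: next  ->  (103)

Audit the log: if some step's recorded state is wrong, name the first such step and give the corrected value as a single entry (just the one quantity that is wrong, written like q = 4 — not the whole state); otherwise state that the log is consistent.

step 2, x = 9

Recomputing the run from the initial state:
step 1: x = 11
step 2: x = 9
step 3: x = -5
step 4: x = -29
step 5: x = -49
step 6: x = -41
step 7: x = 15
step 8: x = 111
The first disagreement with the log is at step 2, where the value should be x = 9.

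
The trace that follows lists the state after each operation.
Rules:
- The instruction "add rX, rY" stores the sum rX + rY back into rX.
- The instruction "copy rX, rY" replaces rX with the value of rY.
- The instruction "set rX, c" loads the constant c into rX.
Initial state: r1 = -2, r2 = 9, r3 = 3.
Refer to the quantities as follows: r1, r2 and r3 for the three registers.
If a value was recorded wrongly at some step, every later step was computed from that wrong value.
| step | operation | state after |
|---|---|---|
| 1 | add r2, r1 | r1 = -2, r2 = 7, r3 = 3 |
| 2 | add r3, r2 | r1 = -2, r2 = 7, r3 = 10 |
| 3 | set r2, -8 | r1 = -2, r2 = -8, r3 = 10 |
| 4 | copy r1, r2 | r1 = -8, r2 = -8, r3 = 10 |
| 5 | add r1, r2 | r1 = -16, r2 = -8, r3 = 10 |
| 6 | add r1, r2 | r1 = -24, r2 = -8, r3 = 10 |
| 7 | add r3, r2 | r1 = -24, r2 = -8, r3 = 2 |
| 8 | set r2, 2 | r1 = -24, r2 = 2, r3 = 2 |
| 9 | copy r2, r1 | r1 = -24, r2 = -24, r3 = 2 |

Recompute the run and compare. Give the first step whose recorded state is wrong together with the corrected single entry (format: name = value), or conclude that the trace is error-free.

no error

1. r2 = 9 + -2 = 7 (matches)
2. r3 = 3 + 7 = 10 (agrees with the trace)
3. r2 = -8 (same as recorded)
4. r1 = -8 (same as recorded)
5. r1 = -8 + -8 = -16 (same as recorded)
6. r1 = -16 + -8 = -24 (checks out)
7. r3 = 10 + -8 = 2 (in agreement)
8. r2 = 2 (confirmed correct)
9. r2 = -24 (no discrepancy)
Nothing is out of place; the run is error-free.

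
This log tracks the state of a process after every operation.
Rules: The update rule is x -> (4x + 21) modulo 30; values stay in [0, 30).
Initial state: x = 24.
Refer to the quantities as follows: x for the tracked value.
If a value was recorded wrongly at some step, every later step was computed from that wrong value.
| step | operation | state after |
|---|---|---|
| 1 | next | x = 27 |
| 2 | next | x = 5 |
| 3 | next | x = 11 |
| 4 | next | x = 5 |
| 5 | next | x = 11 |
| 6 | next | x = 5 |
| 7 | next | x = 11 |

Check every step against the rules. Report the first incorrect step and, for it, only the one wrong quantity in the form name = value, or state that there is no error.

step 2, x = 9

Recomputing the run from the initial state:
step 1: x = 27
step 2: x = 9
step 3: x = 27
step 4: x = 9
step 5: x = 27
step 6: x = 9
step 7: x = 27
The first disagreement with the log is at step 2, where the value should be x = 9.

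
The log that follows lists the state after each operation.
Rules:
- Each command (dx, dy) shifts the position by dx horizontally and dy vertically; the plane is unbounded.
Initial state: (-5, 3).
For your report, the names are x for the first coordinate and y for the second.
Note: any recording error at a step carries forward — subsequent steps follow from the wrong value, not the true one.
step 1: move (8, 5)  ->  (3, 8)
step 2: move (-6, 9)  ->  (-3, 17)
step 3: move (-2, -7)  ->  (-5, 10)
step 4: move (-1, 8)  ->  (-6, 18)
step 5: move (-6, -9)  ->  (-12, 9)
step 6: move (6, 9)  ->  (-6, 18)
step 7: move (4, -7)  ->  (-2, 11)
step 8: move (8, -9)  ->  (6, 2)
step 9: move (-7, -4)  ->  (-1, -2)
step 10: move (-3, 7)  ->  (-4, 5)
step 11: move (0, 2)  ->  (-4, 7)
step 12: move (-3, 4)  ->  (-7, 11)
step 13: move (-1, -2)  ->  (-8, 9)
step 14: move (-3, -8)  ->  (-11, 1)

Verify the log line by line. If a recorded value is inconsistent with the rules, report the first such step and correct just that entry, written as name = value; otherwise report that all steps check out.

Recomputing the run from the initial state:
step 1: x = 3, y = 8
step 2: x = -3, y = 17
step 3: x = -5, y = 10
step 4: x = -6, y = 18
step 5: x = -12, y = 9
step 6: x = -6, y = 18
step 7: x = -2, y = 11
step 8: x = 6, y = 2
step 9: x = -1, y = -2
step 10: x = -4, y = 5
step 11: x = -4, y = 7
step 12: x = -7, y = 11
step 13: x = -8, y = 9
step 14: x = -11, y = 1
This matches the log at every step.

no error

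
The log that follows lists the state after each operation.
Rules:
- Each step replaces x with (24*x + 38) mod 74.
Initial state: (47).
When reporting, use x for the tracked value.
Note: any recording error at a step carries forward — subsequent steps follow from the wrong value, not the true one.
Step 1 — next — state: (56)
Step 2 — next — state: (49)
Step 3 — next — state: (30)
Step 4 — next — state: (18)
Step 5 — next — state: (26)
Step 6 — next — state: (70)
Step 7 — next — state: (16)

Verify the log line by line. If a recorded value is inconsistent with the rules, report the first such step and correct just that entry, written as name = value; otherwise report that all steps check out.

Step 1: x = (24*47 + 38) mod 74 = 56 — same as recorded.
Step 2: x = (24*56 + 38) mod 74 = 50 — a discrepancy with the log.
First deviation found at step 2; the corrected entry is x = 50.

step 2, x = 50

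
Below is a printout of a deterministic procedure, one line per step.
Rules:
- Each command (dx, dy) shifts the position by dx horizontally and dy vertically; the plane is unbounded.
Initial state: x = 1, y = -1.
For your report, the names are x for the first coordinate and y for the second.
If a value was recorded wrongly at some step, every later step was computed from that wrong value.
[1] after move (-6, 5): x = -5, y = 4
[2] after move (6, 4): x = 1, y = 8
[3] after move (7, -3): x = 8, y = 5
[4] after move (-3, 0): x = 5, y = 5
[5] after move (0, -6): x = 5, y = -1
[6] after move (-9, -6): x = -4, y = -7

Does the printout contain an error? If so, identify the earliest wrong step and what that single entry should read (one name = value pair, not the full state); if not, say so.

no error

step 1: x = 1 + (-6) = -5, y = -1 + (5) = 4 -> exactly as logged
step 2: x = -5 + (6) = 1, y = 4 + (4) = 8 -> checks out
step 3: x = 1 + (7) = 8, y = 8 + (-3) = 5 -> exactly as logged
step 4: x = 8 + (-3) = 5, y = 5 + (0) = 5 -> exactly as logged
step 5: x = 5 + (0) = 5, y = 5 + (-6) = -1 -> checks out
step 6: x = 5 + (-9) = -4, y = -1 + (-6) = -7 -> confirmed correct
Each recorded entry agrees with the recomputation.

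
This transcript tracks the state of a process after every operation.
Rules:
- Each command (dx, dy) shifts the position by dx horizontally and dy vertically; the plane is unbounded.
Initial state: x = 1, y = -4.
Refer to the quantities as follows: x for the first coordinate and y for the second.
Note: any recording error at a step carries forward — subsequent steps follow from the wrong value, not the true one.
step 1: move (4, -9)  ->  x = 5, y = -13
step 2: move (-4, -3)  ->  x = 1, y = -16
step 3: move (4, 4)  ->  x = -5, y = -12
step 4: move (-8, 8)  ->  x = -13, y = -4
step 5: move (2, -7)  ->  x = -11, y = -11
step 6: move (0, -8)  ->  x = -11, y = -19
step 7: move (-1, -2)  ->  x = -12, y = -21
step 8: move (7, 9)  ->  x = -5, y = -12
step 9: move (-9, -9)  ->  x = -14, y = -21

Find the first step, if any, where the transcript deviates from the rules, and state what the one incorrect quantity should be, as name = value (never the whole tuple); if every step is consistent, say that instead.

step 3, x = 5

Recomputing the run from the initial state:
step 1: x = 5, y = -13
step 2: x = 1, y = -16
step 3: x = 5, y = -12
step 4: x = -3, y = -4
step 5: x = -1, y = -11
step 6: x = -1, y = -19
step 7: x = -2, y = -21
step 8: x = 5, y = -12
step 9: x = -4, y = -21
The first disagreement with the transcript is at step 3, where the value should be x = 5.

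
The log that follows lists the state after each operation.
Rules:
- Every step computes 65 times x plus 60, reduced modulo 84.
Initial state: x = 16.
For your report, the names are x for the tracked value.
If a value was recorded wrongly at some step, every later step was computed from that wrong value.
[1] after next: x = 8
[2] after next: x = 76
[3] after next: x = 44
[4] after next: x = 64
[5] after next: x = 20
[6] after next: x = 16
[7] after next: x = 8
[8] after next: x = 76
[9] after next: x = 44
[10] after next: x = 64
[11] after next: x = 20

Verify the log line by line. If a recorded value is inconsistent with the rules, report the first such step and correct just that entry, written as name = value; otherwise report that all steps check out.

1. x = (65*16 + 60) mod 84 = 8 (verified)
2. x = (65*8 + 60) mod 84 = 76 (in agreement)
3. x = (65*76 + 60) mod 84 = 44 (checks out)
4. x = (65*44 + 60) mod 84 = 64 (confirmed correct)
5. x = (65*64 + 60) mod 84 = 20 (checks out)
6. x = (65*20 + 60) mod 84 = 16 (checks out)
7. x = (65*16 + 60) mod 84 = 8 (matches)
8. x = (65*8 + 60) mod 84 = 76 (no discrepancy)
9. x = (65*76 + 60) mod 84 = 44 (checks out)
10. x = (65*44 + 60) mod 84 = 64 (same as recorded)
11. x = (65*64 + 60) mod 84 = 20 (verified)
All entries verified; no error found.

no error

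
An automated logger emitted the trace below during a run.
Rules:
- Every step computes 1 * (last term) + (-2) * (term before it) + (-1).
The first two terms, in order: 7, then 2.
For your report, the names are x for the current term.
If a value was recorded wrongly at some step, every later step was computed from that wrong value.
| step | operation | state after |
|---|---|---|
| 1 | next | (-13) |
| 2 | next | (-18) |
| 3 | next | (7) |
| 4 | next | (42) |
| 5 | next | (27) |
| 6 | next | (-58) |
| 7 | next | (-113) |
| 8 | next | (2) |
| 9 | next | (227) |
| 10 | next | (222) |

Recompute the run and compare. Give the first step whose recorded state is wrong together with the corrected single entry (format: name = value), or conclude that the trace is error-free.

no error

Step 1: x = 1*(2) + (-2)*(7) + (-1) = -13 — consistent with the trace.
Step 2: x = 1*(-13) + (-2)*(2) + (-1) = -18 — matches.
Step 3: x = 1*(-18) + (-2)*(-13) + (-1) = 7 — in agreement.
Step 4: x = 1*(7) + (-2)*(-18) + (-1) = 42 — checks out.
Step 5: x = 1*(42) + (-2)*(7) + (-1) = 27 — checks out.
Step 6: x = 1*(27) + (-2)*(42) + (-1) = -58 — verified.
Step 7: x = 1*(-58) + (-2)*(27) + (-1) = -113 — no discrepancy.
Step 8: x = 1*(-113) + (-2)*(-58) + (-1) = 2 — same as recorded.
Step 9: x = 1*(2) + (-2)*(-113) + (-1) = 227 — verified.
Step 10: x = 1*(227) + (-2)*(2) + (-1) = 222 — matches.
Each recorded entry agrees with the recomputation.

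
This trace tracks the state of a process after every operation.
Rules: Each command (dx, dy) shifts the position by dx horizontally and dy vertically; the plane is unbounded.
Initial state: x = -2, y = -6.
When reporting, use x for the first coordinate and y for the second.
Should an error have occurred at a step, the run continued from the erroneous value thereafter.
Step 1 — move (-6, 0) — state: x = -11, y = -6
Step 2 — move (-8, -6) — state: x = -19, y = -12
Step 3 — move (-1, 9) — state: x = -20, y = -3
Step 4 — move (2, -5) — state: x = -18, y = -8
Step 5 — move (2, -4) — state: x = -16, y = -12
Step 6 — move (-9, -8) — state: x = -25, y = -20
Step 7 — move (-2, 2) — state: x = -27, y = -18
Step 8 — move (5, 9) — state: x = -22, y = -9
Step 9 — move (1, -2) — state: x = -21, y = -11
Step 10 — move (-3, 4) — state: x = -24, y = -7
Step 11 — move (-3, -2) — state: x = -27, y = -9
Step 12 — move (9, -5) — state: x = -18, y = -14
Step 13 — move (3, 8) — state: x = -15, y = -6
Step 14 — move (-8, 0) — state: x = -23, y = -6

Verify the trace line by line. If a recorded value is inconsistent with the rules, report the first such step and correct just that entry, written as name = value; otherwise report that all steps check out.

step 1, x = -8

Step 1: x = -2 + (-6) = -8, y = -6 + (0) = -6 — first mismatch against the trace.
So the first discrepancy is step 1, where the right value is x = -8.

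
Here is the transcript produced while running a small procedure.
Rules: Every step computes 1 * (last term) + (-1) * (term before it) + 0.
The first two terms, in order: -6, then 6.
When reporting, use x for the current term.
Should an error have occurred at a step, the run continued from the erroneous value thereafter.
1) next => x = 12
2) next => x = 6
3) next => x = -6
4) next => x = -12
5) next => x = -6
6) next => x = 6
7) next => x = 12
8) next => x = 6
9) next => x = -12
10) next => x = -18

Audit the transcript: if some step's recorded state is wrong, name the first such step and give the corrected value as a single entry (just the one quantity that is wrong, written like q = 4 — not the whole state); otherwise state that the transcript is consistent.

step 1: x = 1*(6) + (-1)*(-6) + (0) = 12 -> consistent with the transcript
step 2: x = 1*(12) + (-1)*(6) + (0) = 6 -> exactly as logged
step 3: x = 1*(6) + (-1)*(12) + (0) = -6 -> in agreement
step 4: x = 1*(-6) + (-1)*(6) + (0) = -12 -> verified
step 5: x = 1*(-12) + (-1)*(-6) + (0) = -6 -> confirmed correct
step 6: x = 1*(-6) + (-1)*(-12) + (0) = 6 -> verified
step 7: x = 1*(6) + (-1)*(-6) + (0) = 12 -> matches
step 8: x = 1*(12) + (-1)*(6) + (0) = 6 -> no discrepancy
step 9: x = 1*(6) + (-1)*(12) + (0) = -6 -> the recorded entry deviates here
First deviation found at step 9; the corrected entry is x = -6.

step 9, x = -6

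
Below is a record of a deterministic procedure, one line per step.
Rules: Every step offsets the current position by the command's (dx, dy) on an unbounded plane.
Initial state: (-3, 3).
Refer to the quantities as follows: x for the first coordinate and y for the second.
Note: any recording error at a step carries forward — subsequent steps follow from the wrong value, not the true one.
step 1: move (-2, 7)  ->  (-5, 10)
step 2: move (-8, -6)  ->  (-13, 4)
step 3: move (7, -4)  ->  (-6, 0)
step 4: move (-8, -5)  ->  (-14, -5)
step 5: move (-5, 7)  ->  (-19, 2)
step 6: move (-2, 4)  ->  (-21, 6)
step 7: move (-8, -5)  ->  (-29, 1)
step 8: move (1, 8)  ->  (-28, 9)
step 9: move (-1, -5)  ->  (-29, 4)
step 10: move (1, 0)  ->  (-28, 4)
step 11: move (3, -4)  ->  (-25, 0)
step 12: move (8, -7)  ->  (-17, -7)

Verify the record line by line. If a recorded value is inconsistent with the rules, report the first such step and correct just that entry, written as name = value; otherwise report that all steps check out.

no error

1. x = -3 + (-2) = -5, y = 3 + (7) = 10 (consistent with the record)
2. x = -5 + (-8) = -13, y = 10 + (-6) = 4 (exactly as logged)
3. x = -13 + (7) = -6, y = 4 + (-4) = 0 (agrees with the record)
4. x = -6 + (-8) = -14, y = 0 + (-5) = -5 (exactly as logged)
5. x = -14 + (-5) = -19, y = -5 + (7) = 2 (verified)
6. x = -19 + (-2) = -21, y = 2 + (4) = 6 (checks out)
7. x = -21 + (-8) = -29, y = 6 + (-5) = 1 (agrees with the record)
8. x = -29 + (1) = -28, y = 1 + (8) = 9 (agrees with the record)
9. x = -28 + (-1) = -29, y = 9 + (-5) = 4 (verified)
10. x = -29 + (1) = -28, y = 4 + (0) = 4 (in agreement)
11. x = -28 + (3) = -25, y = 4 + (-4) = 0 (exactly as logged)
12. x = -25 + (8) = -17, y = 0 + (-7) = -7 (verified)
The recomputation confirms every line.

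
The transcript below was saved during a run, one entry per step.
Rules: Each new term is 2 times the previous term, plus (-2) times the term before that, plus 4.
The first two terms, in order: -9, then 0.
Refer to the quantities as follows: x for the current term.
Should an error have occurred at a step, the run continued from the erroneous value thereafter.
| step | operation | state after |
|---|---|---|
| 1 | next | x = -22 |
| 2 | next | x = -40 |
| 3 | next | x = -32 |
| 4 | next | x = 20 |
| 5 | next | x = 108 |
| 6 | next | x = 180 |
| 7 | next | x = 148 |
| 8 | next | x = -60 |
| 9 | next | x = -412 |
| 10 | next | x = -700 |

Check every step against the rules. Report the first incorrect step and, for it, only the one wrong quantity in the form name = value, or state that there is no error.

Step 1: x = 2*(0) + (-2)*(-9) + (4) = 22 — this is not what the transcript shows.
First deviation found at step 1; the corrected entry is x = 22.

step 1, x = 22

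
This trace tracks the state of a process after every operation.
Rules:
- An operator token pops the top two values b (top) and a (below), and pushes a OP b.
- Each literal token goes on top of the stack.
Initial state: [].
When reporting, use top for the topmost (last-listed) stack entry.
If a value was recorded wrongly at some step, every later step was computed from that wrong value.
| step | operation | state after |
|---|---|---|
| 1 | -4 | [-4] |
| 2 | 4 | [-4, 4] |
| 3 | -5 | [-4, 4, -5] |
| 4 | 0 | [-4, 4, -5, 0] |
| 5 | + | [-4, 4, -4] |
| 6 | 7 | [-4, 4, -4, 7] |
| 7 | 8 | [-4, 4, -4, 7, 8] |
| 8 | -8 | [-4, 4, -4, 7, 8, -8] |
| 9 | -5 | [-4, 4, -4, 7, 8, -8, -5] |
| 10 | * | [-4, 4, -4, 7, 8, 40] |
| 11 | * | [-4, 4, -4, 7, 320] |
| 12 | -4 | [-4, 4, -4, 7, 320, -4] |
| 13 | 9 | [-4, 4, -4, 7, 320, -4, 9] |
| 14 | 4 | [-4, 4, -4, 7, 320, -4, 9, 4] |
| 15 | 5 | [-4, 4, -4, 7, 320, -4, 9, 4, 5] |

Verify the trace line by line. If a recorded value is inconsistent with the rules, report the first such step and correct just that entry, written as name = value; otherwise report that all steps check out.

step 5, top = -5

1. push -4: top = -4 (confirmed correct)
2. push 4: top = 4 (checks out)
3. push -5: top = -5 (verified)
4. push 0: top = 0 (consistent with the trace)
5. -5 + 0 = -5 (the entry is off here)
The earliest wrong entry is at step 5: it should read top = -5.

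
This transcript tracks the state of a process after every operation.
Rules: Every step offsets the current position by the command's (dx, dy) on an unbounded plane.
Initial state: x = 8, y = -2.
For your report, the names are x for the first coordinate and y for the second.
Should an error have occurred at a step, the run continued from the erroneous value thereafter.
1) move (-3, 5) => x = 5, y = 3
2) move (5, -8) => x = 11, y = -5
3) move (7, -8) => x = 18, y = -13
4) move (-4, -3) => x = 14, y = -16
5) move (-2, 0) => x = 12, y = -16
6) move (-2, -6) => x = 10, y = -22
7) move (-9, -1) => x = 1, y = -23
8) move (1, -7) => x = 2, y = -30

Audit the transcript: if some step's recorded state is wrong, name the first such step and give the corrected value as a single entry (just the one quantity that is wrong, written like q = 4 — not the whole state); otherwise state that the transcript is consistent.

step 2, x = 10

Recomputing the run from the initial state:
step 1: x = 5, y = 3
step 2: x = 10, y = -5
step 3: x = 17, y = -13
step 4: x = 13, y = -16
step 5: x = 11, y = -16
step 6: x = 9, y = -22
step 7: x = 0, y = -23
step 8: x = 1, y = -30
The first disagreement with the transcript is at step 2, where the value should be x = 10.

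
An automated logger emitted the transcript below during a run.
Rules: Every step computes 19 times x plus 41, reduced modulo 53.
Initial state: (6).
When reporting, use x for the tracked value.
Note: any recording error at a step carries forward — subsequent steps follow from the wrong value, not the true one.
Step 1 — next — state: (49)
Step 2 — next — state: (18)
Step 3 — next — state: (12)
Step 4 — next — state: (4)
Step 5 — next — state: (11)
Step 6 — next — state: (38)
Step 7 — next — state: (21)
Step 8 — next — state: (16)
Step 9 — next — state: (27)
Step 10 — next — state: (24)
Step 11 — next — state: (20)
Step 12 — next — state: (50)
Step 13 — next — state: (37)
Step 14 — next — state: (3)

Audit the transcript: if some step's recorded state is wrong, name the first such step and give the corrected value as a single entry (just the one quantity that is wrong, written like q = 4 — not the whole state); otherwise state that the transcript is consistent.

Recomputing the run from the initial state:
step 1: x = 49
step 2: x = 18
step 3: x = 12
step 4: x = 4
step 5: x = 11
step 6: x = 38
step 7: x = 21
step 8: x = 16
step 9: x = 27
step 10: x = 24
step 11: x = 20
step 12: x = 50
step 13: x = 37
step 14: x = 2
The first disagreement with the transcript is at step 14, where the value should be x = 2.

step 14, x = 2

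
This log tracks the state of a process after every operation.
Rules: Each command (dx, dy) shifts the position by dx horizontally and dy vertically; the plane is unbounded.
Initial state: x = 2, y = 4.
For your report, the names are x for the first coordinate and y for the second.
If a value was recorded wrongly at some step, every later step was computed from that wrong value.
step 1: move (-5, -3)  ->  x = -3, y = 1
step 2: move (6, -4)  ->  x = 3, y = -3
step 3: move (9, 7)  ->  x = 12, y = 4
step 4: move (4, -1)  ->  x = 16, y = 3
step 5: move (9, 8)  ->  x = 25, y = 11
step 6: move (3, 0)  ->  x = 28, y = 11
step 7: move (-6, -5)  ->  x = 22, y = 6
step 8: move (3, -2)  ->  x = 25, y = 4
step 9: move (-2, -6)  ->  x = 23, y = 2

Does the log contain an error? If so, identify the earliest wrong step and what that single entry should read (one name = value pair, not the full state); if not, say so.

step 9, y = -2

Recomputing the run from the initial state:
step 1: x = -3, y = 1
step 2: x = 3, y = -3
step 3: x = 12, y = 4
step 4: x = 16, y = 3
step 5: x = 25, y = 11
step 6: x = 28, y = 11
step 7: x = 22, y = 6
step 8: x = 25, y = 4
step 9: x = 23, y = -2
The first disagreement with the log is at step 9, where the value should be y = -2.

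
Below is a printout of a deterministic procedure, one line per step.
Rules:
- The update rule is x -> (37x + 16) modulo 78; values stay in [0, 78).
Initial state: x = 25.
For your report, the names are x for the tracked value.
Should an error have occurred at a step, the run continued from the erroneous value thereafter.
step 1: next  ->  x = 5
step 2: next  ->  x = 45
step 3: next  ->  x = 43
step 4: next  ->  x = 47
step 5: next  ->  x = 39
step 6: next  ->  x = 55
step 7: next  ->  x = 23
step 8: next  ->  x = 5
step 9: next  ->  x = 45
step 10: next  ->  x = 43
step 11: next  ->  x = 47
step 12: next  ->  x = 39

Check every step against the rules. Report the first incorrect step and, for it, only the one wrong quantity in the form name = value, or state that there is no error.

step 8, x = 9

Recomputing the run from the initial state:
step 1: x = 5
step 2: x = 45
step 3: x = 43
step 4: x = 47
step 5: x = 39
step 6: x = 55
step 7: x = 23
step 8: x = 9
step 9: x = 37
step 10: x = 59
step 11: x = 15
step 12: x = 25
The first disagreement with the printout is at step 8, where the value should be x = 9.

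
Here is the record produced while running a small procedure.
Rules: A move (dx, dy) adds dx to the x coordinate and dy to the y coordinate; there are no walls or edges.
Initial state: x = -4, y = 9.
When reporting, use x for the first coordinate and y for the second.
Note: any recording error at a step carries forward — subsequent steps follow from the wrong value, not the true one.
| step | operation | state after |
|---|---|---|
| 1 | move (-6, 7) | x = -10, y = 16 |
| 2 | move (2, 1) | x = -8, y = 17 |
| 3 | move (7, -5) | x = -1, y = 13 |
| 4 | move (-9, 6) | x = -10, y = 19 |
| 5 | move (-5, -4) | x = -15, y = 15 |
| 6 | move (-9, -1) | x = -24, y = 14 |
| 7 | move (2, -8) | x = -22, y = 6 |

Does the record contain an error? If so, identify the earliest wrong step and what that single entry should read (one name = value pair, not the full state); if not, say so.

1. x = -4 + (-6) = -10, y = 9 + (7) = 16 (confirmed correct)
2. x = -10 + (2) = -8, y = 16 + (1) = 17 (confirmed correct)
3. x = -8 + (7) = -1, y = 17 + (-5) = 12 (the record disagrees here)
That makes step 3 the first incorrect line — y = 12 is what it should show.

step 3, y = 12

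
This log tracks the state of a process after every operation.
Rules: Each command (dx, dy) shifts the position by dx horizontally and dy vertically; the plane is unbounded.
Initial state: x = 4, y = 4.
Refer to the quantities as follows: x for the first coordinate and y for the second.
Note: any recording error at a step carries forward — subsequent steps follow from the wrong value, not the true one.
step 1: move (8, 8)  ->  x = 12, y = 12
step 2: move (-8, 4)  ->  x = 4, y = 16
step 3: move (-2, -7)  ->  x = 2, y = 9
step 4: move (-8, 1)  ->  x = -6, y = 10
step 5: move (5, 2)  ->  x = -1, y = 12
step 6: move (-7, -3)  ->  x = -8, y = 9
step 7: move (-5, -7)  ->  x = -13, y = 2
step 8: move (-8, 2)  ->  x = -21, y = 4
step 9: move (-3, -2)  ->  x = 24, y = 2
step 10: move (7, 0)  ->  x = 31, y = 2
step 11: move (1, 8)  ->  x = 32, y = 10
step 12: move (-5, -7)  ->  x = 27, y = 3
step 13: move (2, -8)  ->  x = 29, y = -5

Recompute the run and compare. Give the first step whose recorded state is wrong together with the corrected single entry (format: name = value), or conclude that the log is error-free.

step 9, x = -24

1. x = 4 + (8) = 12, y = 4 + (8) = 12 (matches)
2. x = 12 + (-8) = 4, y = 12 + (4) = 16 (agrees with the log)
3. x = 4 + (-2) = 2, y = 16 + (-7) = 9 (same as recorded)
4. x = 2 + (-8) = -6, y = 9 + (1) = 10 (in agreement)
5. x = -6 + (5) = -1, y = 10 + (2) = 12 (verified)
6. x = -1 + (-7) = -8, y = 12 + (-3) = 9 (verified)
7. x = -8 + (-5) = -13, y = 9 + (-7) = 2 (in agreement)
8. x = -13 + (-8) = -21, y = 2 + (2) = 4 (agrees with the log)
9. x = -21 + (-3) = -24, y = 4 + (-2) = 2 (not what was recorded)
First incorrect step: 9; the correct value is x = -24.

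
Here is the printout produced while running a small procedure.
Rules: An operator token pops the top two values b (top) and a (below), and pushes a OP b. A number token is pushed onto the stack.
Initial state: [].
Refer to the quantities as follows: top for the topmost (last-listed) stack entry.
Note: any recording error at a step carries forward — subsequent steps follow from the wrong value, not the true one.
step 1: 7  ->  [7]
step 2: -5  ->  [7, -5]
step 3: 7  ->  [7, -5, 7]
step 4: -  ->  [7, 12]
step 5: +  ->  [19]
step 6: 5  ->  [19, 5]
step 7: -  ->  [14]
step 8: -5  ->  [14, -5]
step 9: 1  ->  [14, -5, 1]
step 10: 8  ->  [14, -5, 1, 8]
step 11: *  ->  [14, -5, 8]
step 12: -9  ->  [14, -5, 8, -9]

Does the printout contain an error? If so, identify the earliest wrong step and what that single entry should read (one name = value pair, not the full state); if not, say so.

step 4, top = -12

step 1: push 7: top = 7 -> no discrepancy
step 2: push -5: top = -5 -> confirmed correct
step 3: push 7: top = 7 -> same as recorded
step 4: -5 - 7 = -12 -> first mismatch against the printout
Conclusion: step 4 carries the first error; the entry should be top = -12.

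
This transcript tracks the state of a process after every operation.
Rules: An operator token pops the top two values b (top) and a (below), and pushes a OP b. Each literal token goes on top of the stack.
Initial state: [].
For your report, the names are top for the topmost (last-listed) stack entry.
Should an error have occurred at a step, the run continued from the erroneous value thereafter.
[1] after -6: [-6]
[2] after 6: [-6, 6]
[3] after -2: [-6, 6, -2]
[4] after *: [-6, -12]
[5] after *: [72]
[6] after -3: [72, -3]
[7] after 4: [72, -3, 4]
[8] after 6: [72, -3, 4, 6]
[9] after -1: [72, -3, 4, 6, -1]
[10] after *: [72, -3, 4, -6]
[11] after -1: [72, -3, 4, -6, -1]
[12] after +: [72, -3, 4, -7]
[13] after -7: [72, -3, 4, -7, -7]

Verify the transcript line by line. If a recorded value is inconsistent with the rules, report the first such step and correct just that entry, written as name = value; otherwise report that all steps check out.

no error

Step 1: push -6: top = -6 — in agreement.
Step 2: push 6: top = 6 — matches.
Step 3: push -2: top = -2 — same as recorded.
Step 4: 6 * -2 = -12 — consistent with the transcript.
Step 5: -6 * -12 = 72 — consistent with the transcript.
Step 6: push -3: top = -3 — checks out.
Step 7: push 4: top = 4 — exactly as logged.
Step 8: push 6: top = 6 — verified.
Step 9: push -1: top = -1 — no discrepancy.
Step 10: 6 * -1 = -6 — consistent with the transcript.
Step 11: push -1: top = -1 — consistent with the transcript.
Step 12: -6 + -1 = -7 — in agreement.
Step 13: push -7: top = -7 — checks out.
Nothing is out of place; the run is error-free.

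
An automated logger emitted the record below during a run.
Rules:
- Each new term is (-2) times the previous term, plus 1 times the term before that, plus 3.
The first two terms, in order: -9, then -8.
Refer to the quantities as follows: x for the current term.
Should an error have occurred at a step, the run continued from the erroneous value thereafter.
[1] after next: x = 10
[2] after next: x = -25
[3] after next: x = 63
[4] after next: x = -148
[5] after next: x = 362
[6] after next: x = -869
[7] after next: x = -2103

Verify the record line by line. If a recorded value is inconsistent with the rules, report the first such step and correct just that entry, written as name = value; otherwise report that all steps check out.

step 7, x = 2103

Step 1: x = -2*(-8) + (1)*(-9) + (3) = 10 — confirmed correct.
Step 2: x = -2*(10) + (1)*(-8) + (3) = -25 — in agreement.
Step 3: x = -2*(-25) + (1)*(10) + (3) = 63 — matches.
Step 4: x = -2*(63) + (1)*(-25) + (3) = -148 — agrees with the record.
Step 5: x = -2*(-148) + (1)*(63) + (3) = 362 — exactly as logged.
Step 6: x = -2*(362) + (1)*(-148) + (3) = -869 — matches.
Step 7: x = -2*(-869) + (1)*(362) + (3) = 2103 — a discrepancy with the record.
First incorrect step: 7; the correct value is x = 2103.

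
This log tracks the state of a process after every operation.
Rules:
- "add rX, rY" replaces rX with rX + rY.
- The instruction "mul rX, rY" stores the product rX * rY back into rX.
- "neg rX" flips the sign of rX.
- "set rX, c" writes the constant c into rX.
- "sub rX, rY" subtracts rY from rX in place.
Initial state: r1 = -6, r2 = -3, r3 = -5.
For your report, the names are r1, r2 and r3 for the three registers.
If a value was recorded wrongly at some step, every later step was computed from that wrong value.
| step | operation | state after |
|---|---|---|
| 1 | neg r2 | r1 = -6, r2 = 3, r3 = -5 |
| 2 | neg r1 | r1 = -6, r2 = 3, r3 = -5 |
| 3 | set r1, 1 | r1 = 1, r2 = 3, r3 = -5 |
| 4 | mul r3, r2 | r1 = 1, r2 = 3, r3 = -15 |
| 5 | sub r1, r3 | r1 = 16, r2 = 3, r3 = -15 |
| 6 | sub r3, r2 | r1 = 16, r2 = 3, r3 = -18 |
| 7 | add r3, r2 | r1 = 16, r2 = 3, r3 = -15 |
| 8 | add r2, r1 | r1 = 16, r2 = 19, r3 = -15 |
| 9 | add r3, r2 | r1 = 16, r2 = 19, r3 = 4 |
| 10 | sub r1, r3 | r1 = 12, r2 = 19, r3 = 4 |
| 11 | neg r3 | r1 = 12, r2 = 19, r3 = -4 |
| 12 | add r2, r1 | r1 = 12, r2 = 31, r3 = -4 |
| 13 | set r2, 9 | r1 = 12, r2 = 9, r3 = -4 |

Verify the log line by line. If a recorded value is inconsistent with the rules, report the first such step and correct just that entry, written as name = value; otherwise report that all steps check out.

step 2, r1 = 6

Step 1: r2 = -(-3) = 3 — checks out.
Step 2: r1 = -(-6) = 6 — the recorded entry deviates here.
Conclusion: step 2 carries the first error; the entry should be r1 = 6.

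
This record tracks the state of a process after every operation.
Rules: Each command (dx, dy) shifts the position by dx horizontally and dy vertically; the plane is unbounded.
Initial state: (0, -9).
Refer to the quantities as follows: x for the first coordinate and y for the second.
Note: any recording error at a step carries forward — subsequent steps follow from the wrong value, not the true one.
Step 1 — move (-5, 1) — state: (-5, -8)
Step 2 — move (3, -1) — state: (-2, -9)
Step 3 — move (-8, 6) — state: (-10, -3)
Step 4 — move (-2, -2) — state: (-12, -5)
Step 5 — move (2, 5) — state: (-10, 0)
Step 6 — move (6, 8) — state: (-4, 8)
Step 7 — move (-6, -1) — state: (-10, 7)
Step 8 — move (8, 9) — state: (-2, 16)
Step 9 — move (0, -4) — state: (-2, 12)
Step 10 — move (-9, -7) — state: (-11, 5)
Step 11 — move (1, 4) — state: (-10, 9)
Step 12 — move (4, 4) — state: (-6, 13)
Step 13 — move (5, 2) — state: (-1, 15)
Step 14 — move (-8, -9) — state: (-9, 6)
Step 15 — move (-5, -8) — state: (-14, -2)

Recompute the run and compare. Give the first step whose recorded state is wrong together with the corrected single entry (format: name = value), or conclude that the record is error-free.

no error

1. x = 0 + (-5) = -5, y = -9 + (1) = -8 (agrees with the record)
2. x = -5 + (3) = -2, y = -8 + (-1) = -9 (consistent with the record)
3. x = -2 + (-8) = -10, y = -9 + (6) = -3 (exactly as logged)
4. x = -10 + (-2) = -12, y = -3 + (-2) = -5 (confirmed correct)
5. x = -12 + (2) = -10, y = -5 + (5) = 0 (verified)
6. x = -10 + (6) = -4, y = 0 + (8) = 8 (confirmed correct)
7. x = -4 + (-6) = -10, y = 8 + (-1) = 7 (agrees with the record)
8. x = -10 + (8) = -2, y = 7 + (9) = 16 (confirmed correct)
9. x = -2 + (0) = -2, y = 16 + (-4) = 12 (agrees with the record)
10. x = -2 + (-9) = -11, y = 12 + (-7) = 5 (in agreement)
11. x = -11 + (1) = -10, y = 5 + (4) = 9 (in agreement)
12. x = -10 + (4) = -6, y = 9 + (4) = 13 (in agreement)
13. x = -6 + (5) = -1, y = 13 + (2) = 15 (checks out)
14. x = -1 + (-8) = -9, y = 15 + (-9) = 6 (matches)
15. x = -9 + (-5) = -14, y = 6 + (-8) = -2 (agrees with the record)
Nothing is out of place; the run is error-free.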